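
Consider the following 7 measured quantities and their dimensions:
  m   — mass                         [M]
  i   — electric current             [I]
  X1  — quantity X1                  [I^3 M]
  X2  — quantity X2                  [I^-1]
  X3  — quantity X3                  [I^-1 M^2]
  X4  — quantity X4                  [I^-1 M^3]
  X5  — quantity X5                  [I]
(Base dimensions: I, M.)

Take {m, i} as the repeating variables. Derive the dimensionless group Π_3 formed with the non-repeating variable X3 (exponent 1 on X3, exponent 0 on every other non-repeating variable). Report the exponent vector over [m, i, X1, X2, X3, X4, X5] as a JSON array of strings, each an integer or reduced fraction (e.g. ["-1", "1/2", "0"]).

Exponent matrix [I,M] × [m,i,X1,X2,X3,X4,X5]:
  I: [ 0  1  3 -1 -1 -1  1]
  M: [ 1  0  1  0  2  3  0]
RREF → pivots at {m,i} ⇒ r = 2
Pivot set = {m,i}, free = {X1,X2,X3,X4,X5}
RREF:
  r0: [   1    0    1    0    2    3    0]
  r1: [   0    1    3   -1   -1   -1    1]
Fix exponent of X3 at 1, X1 at 0, X2 at 0, X4 at 0, X5 at 0; solve each RREF row for its pivot's exponent:
  r0: exp(m) + (2)·1 = 0 ⇒ exp(m) = -2
  r1: exp(i) + (-1)·1 = 0 ⇒ exp(i) = 1
Π_3 = m^-2 · i · X3

["-2", "1", "0", "0", "1", "0", "0"]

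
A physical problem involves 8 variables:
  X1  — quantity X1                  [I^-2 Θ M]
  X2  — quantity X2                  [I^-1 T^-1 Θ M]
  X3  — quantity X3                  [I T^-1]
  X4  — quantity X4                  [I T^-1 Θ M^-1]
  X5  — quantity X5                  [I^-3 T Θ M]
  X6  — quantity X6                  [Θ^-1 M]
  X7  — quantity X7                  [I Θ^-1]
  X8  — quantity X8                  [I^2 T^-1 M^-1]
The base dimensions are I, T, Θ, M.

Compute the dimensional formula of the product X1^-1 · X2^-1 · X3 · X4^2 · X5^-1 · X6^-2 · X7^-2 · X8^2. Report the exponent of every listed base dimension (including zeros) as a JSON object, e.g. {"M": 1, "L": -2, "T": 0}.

Dimensional matrix (I×T×Θ×M by X1×X2×X3×X4×X5×X6×X7×X8):
  I: [-2 -1  1  1 -3  0  1  2]
  T: [ 0 -1 -1 -1  1  0  0 -1]
  Θ: [ 1  1  0  1  1 -1 -1  0]
  M: [ 1  1  0 -1  1  1  0 -1]
  [I]: (-1)·-2+(-1)·-1+(1)·1+(2)·1+(-1)·-3+(-2)·0+(-2)·1+(2)·2 = 11
  [T]: (-1)·0+(-1)·-1+(1)·-1+(2)·-1+(-1)·1+(-2)·0+(-2)·0+(2)·-1 = -5
  [Θ]: (-1)·1+(-1)·1+(1)·0+(2)·1+(-1)·1+(-2)·-1+(-2)·-1+(2)·0 = 3
  [M]: (-1)·1+(-1)·1+(1)·0+(2)·-1+(-1)·1+(-2)·1+(-2)·0+(2)·-1 = -9
⇒ I^11 T^-5 Θ^3 M^-9

{"I": 11, "T": -5, "Θ": 3, "M": -9}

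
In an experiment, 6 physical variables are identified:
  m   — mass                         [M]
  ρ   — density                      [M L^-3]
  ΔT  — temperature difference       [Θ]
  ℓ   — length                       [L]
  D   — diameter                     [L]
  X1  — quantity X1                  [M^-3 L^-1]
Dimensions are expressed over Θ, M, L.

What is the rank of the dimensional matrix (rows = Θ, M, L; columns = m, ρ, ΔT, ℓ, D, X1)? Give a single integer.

Exponent matrix [Θ,M,L] × [m,ρ,ΔT,ℓ,D,X1]:
  Θ: [ 0  0  1  0  0  0]
  M: [ 1  1  0  0  0 -3]
  L: [ 0 -3  0  1  1 -1]
Echelon form has 3 nonzero rows (pivots: m,ρ,ΔT)

3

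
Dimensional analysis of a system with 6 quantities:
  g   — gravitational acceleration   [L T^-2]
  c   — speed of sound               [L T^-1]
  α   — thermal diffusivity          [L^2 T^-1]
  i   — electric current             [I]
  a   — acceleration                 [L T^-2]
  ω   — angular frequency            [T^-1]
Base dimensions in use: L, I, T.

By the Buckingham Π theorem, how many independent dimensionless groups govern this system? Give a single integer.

Write exponents as rows L,I,T / cols g,c,α,i,a,ω:
  L: [ 1  1  2  0  1  0]
  I: [ 0  0  0  1  0  0]
  T: [-2 -1 -1  0 -2 -1]
RREF → pivots at {g,c,i} ⇒ r = 3
6 vars − rank 3 = 3 Π groups

3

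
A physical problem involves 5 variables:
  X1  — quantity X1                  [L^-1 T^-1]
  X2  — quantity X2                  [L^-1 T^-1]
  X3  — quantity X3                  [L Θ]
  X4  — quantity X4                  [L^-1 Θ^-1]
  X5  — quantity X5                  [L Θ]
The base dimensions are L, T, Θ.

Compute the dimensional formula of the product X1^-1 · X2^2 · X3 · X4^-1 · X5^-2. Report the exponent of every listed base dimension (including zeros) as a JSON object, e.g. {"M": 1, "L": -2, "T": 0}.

{"L": -1, "T": -1, "Θ": 0}

Dimensional matrix (L×T×Θ by X1×X2×X3×X4×X5):
  L: [-1 -1  1 -1  1]
  T: [-1 -1  0  0  0]
  Θ: [ 0  0  1 -1  1]
  [L]: (-1)·-1+(2)·-1+(1)·1+(-1)·-1+(-2)·1 = -1
  [T]: (-1)·-1+(2)·-1+(1)·0+(-1)·0+(-2)·0 = -1
  [Θ]: (-1)·0+(2)·0+(1)·1+(-1)·-1+(-2)·1 = 0
⇒ L^-1 T^-1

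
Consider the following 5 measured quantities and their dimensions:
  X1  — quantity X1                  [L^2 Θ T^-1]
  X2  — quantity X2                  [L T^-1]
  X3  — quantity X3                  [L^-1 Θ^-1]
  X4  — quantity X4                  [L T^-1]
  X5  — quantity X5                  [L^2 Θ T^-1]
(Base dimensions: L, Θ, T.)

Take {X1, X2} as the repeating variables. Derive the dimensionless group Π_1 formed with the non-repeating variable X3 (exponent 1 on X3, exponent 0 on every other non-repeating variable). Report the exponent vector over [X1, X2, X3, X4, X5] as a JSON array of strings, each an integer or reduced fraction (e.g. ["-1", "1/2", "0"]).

Write exponents as rows L,Θ,T / cols X1,X2,X3,X4,X5:
  L: [ 2  1 -1  1  2]
  Θ: [ 1  0 -1  0  1]
  T: [-1 -1  0 -1 -1]
Echelon form has 2 nonzero rows (pivots: X1,X2)
Repeat: X1,X2; free: X3,X4,X5
RREF:
  r0: [   1    0   -1    0    1]
  r1: [   0    1    1    1    0]
  r2: [   0    0    0    0    0]
Fix exponent of X3 at 1, X4 at 0, X5 at 0; solve each RREF row for its pivot's exponent:
  r0: exp(X1) + (-1)·1 = 0 ⇒ exp(X1) = 1
  r1: exp(X2) + (1)·1 = 0 ⇒ exp(X2) = -1
Π_1 = X1 · X2^-1 · X3

["1", "-1", "1", "0", "0"]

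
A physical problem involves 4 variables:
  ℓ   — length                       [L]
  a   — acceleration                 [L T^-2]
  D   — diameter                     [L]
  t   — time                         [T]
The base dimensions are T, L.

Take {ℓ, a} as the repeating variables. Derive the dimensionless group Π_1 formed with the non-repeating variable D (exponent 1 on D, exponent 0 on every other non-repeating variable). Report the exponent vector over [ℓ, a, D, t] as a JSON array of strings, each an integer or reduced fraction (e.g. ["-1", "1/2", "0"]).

["-1", "0", "1", "0"]

Exponent matrix [T,L] × [ℓ,a,D,t]:
  T: [ 0 -2  0  1]
  L: [ 1  1  1  0]
Row reduction gives pivot columns ℓ,a; rank = 2
Pivot set = {ℓ,a}, free = {D,t}
RREF:
  r0: [   1    0    1  1/2]
  r1: [   0    1    0 -1/2]
Fix exponent of D at 1, t at 0; solve each RREF row for its pivot's exponent:
  r0: exp(ℓ) + (1)·1 = 0 ⇒ exp(ℓ) = -1
  r1: exp(a) + (0)·1 = 0 ⇒ exp(a) = 0
Π_1 = ℓ^-1 · D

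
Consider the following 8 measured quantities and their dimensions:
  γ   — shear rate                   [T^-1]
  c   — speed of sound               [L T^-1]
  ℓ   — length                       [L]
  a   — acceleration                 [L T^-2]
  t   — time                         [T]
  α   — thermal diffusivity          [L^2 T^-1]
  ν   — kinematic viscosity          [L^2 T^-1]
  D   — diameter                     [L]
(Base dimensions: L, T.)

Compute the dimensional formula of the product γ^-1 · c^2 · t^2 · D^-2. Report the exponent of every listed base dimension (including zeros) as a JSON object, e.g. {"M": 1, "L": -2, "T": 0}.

{"L": 0, "T": 1}

Write exponents as rows L,T / cols γ,c,ℓ,a,t,α,ν,D:
  L: [ 0  1  1  1  0  2  2  1]
  T: [-1 -1  0 -2  1 -1 -1  0]
  [L]: (-1)·0+(2)·1+(2)·0+(-2)·1 = 0
  [T]: (-1)·-1+(2)·-1+(2)·1+(-2)·0 = 1
⇒ T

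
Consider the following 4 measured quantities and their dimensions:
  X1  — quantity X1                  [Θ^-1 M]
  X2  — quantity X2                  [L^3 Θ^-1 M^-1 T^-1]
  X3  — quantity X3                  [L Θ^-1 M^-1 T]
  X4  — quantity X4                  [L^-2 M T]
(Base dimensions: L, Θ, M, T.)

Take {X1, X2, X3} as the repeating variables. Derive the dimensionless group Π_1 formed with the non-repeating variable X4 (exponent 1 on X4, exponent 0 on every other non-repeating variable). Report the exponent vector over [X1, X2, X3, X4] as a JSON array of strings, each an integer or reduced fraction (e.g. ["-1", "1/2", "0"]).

["-1/2", "3/4", "-1/4", "1"]

Write exponents as rows L,Θ,M,T / cols X1,X2,X3,X4:
  L: [ 0  3  1 -2]
  Θ: [-1 -1 -1  0]
  M: [ 1 -1 -1  1]
  T: [ 0 -1  1  1]
Row reduction gives pivot columns X1,X2,X3; rank = 3
Repeat: X1,X2,X3; free: X4
RREF:
  r0: [   1    0    0  1/2]
  r1: [   0    1    0 -3/4]
  r2: [   0    0    1  1/4]
  r3: [   0    0    0    0]
Fix exponent of X4 at 1; solve each RREF row for its pivot's exponent:
  r0: exp(X1) + (1/2)·1 = 0 ⇒ exp(X1) = -1/2
  r1: exp(X2) + (-3/4)·1 = 0 ⇒ exp(X2) = 3/4
  r2: exp(X3) + (1/4)·1 = 0 ⇒ exp(X3) = -1/4
Π_1 = X1^(-1/2) · X2^(3/4) · X3^(-1/4) · X4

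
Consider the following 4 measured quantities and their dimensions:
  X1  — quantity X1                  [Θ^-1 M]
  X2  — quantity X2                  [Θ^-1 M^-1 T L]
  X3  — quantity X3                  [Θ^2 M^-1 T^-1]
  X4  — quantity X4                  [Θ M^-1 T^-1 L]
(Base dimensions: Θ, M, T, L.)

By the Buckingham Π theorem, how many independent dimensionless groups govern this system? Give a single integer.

1

Write exponents as rows Θ,M,T,L / cols X1,X2,X3,X4:
  Θ: [-1 -1  2  1]
  M: [ 1 -1 -1 -1]
  T: [ 0  1 -1 -1]
  L: [ 0  1  0  1]
Row reduction gives pivot columns X1,X2,X3; rank = 3
4 vars − rank 3 = 1 Π group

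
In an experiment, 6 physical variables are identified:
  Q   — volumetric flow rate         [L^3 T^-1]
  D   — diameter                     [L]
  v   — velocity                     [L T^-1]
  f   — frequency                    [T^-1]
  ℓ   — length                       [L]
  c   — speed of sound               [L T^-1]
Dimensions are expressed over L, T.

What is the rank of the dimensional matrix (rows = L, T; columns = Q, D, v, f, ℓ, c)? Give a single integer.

Dimensional matrix (L×T by Q×D×v×f×ℓ×c):
  L: [ 3  1  1  0  1  1]
  T: [-1  0 -1 -1  0 -1]
RREF → pivots at {Q,D} ⇒ r = 2

2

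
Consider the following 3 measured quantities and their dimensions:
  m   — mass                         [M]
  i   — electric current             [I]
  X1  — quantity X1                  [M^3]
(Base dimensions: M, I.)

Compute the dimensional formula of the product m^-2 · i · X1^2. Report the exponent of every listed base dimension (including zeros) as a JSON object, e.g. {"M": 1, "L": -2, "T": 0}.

{"M": 4, "I": 1}

Dimensional matrix (M×I by m×i×X1):
  M: [ 1  0  3]
  I: [ 0  1  0]
  [M]: (-2)·1+(1)·0+(2)·3 = 4
  [I]: (-2)·0+(1)·1+(2)·0 = 1
⇒ M^4 I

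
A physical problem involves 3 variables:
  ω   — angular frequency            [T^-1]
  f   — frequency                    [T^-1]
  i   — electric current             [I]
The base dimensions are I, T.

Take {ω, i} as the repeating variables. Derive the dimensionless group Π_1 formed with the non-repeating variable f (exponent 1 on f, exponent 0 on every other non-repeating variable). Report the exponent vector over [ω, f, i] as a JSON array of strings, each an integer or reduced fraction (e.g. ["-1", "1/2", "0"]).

Write exponents as rows I,T / cols ω,f,i:
  I: [ 0  0  1]
  T: [-1 -1  0]
Row reduction gives pivot columns ω,i; rank = 2
Repeat: ω,i; free: f
RREF:
  r0: [   1    1    0]
  r1: [   0    0    1]
Fix exponent of f at 1; solve each RREF row for its pivot's exponent:
  r0: exp(ω) + (1)·1 = 0 ⇒ exp(ω) = -1
  r1: exp(i) + (0)·1 = 0 ⇒ exp(i) = 0
Π_1 = ω^-1 · f

["-1", "1", "0"]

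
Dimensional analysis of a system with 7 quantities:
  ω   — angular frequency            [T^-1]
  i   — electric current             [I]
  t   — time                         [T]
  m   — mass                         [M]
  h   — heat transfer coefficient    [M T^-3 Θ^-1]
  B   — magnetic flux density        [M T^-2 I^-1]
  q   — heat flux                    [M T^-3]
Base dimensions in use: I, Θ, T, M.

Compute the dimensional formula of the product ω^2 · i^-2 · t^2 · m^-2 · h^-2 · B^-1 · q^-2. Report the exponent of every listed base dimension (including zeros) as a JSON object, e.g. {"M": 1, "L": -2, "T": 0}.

{"I": -1, "Θ": 2, "T": 14, "M": -7}

Dimensional matrix (I×Θ×T×M by ω×i×t×m×h×B×q):
  I: [ 0  1  0  0  0 -1  0]
  Θ: [ 0  0  0  0 -1  0  0]
  T: [-1  0  1  0 -3 -2 -3]
  M: [ 0  0  0  1  1  1  1]
  [I]: (2)·0+(-2)·1+(2)·0+(-2)·0+(-2)·0+(-1)·-1+(-2)·0 = -1
  [Θ]: (2)·0+(-2)·0+(2)·0+(-2)·0+(-2)·-1+(-1)·0+(-2)·0 = 2
  [T]: (2)·-1+(-2)·0+(2)·1+(-2)·0+(-2)·-3+(-1)·-2+(-2)·-3 = 14
  [M]: (2)·0+(-2)·0+(2)·0+(-2)·1+(-2)·1+(-1)·1+(-2)·1 = -7
⇒ I^-1 Θ^2 T^14 M^-7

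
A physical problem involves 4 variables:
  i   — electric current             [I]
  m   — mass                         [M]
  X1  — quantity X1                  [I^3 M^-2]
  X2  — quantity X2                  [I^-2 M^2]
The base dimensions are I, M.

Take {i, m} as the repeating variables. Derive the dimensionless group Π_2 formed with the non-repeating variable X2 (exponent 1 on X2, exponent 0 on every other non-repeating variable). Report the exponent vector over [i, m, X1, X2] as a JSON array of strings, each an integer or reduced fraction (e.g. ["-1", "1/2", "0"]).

Exponent matrix [I,M] × [i,m,X1,X2]:
  I: [ 1  0  3 -2]
  M: [ 0  1 -2  2]
Echelon form has 2 nonzero rows (pivots: i,m)
Repeat: i,m; free: X1,X2
RREF:
  r0: [   1    0    3   -2]
  r1: [   0    1   -2    2]
Fix exponent of X2 at 1, X1 at 0; solve each RREF row for its pivot's exponent:
  r0: exp(i) + (-2)·1 = 0 ⇒ exp(i) = 2
  r1: exp(m) + (2)·1 = 0 ⇒ exp(m) = -2
Π_2 = i^2 · m^-2 · X2

["2", "-2", "0", "1"]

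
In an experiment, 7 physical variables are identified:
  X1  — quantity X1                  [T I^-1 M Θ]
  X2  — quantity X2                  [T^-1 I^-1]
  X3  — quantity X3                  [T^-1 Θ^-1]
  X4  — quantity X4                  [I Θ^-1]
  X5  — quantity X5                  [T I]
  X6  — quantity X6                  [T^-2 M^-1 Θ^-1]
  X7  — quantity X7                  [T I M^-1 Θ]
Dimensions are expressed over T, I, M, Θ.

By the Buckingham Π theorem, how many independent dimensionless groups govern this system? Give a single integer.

Write exponents as rows T,I,M,Θ / cols X1,X2,X3,X4,X5,X6,X7:
  T: [ 1 -1 -1  0  1 -2  1]
  I: [-1 -1  0  1  1  0  1]
  M: [ 1  0  0  0  0 -1 -1]
  Θ: [ 1  0 -1 -1  0 -1  1]
Row reduction gives pivot columns X1,X2,X3; rank = 3
Π count = n − r = 7 − 3 = 4

4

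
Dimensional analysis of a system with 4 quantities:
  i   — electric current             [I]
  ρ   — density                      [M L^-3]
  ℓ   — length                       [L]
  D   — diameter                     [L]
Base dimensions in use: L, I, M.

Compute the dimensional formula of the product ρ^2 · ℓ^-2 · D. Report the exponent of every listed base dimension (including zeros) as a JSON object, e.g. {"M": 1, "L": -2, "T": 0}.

{"L": -7, "I": 0, "M": 2}

Exponent matrix [L,I,M] × [i,ρ,ℓ,D]:
  L: [ 0 -3  1  1]
  I: [ 1  0  0  0]
  M: [ 0  1  0  0]
  [L]: (2)·-3+(-2)·1+(1)·1 = -7
  [I]: (2)·0+(-2)·0+(1)·0 = 0
  [M]: (2)·1+(-2)·0+(1)·0 = 2
⇒ L^-7 M^2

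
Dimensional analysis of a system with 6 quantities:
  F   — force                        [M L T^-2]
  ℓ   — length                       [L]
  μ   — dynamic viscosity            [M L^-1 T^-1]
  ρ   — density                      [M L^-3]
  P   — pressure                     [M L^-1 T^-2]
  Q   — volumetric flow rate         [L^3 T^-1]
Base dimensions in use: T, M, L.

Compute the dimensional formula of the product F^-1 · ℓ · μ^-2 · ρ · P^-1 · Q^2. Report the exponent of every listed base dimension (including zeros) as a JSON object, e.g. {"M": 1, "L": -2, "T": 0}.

Write exponents as rows T,M,L / cols F,ℓ,μ,ρ,P,Q:
  T: [-2  0 -1  0 -2 -1]
  M: [ 1  0  1  1  1  0]
  L: [ 1  1 -1 -3 -1  3]
  [T]: (-1)·-2+(1)·0+(-2)·-1+(1)·0+(-1)·-2+(2)·-1 = 4
  [M]: (-1)·1+(1)·0+(-2)·1+(1)·1+(-1)·1+(2)·0 = -3
  [L]: (-1)·1+(1)·1+(-2)·-1+(1)·-3+(-1)·-1+(2)·3 = 6
⇒ T^4 M^-3 L^6

{"T": 4, "M": -3, "L": 6}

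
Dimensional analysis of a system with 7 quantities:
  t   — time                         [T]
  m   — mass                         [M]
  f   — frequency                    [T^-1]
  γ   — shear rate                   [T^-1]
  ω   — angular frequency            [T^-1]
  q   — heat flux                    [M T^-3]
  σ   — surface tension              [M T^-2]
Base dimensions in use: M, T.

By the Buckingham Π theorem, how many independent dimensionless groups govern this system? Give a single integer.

5

Exponent matrix [M,T] × [t,m,f,γ,ω,q,σ]:
  M: [ 0  1  0  0  0  1  1]
  T: [ 1  0 -1 -1 -1 -3 -2]
RREF → pivots at {t,m} ⇒ r = 2
Π count = n − r = 7 − 2 = 5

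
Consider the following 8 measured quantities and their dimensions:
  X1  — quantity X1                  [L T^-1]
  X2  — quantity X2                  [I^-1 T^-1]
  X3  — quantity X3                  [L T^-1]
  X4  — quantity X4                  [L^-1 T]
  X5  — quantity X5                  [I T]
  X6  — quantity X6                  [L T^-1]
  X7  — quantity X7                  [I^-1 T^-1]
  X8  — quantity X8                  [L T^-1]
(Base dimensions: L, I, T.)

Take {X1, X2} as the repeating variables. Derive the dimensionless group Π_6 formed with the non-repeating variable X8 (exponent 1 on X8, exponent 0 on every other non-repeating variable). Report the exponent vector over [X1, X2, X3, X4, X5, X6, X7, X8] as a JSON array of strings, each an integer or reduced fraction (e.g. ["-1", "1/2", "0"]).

["-1", "0", "0", "0", "0", "0", "0", "1"]

Dimensional matrix (L×I×T by X1×X2×X3×X4×X5×X6×X7×X8):
  L: [ 1  0  1 -1  0  1  0  1]
  I: [ 0 -1  0  0  1  0 -1  0]
  T: [-1 -1 -1  1  1 -1 -1 -1]
Row reduction gives pivot columns X1,X2; rank = 2
Repeat: X1,X2; free: X3,X4,X5,X6,X7,X8
RREF:
  r0: [   1    0    1   -1    0    1    0    1]
  r1: [   0    1    0    0   -1    0    1    0]
  r2: [   0    0    0    0    0    0    0    0]
Fix exponent of X8 at 1, X3 at 0, X4 at 0, X5 at 0, X6 at 0, X7 at 0; solve each RREF row for its pivot's exponent:
  r0: exp(X1) + (1)·1 = 0 ⇒ exp(X1) = -1
  r1: exp(X2) + (0)·1 = 0 ⇒ exp(X2) = 0
Π_6 = X1^-1 · X8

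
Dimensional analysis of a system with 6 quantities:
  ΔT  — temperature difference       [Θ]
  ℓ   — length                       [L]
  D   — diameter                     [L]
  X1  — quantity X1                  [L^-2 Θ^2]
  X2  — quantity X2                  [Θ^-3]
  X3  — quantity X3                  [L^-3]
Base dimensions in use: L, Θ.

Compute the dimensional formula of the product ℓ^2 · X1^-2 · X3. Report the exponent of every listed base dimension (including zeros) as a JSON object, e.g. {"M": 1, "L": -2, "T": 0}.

{"L": 3, "Θ": -4}

Write exponents as rows L,Θ / cols ΔT,ℓ,D,X1,X2,X3:
  L: [ 0  1  1 -2  0 -3]
  Θ: [ 1  0  0  2 -3  0]
  [L]: (2)·1+(-2)·-2+(1)·-3 = 3
  [Θ]: (2)·0+(-2)·2+(1)·0 = -4
⇒ L^3 Θ^-4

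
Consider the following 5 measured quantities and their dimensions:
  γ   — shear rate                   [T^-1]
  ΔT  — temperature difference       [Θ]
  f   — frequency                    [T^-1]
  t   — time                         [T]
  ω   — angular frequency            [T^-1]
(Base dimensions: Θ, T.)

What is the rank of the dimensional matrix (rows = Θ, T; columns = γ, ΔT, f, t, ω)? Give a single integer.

Exponent matrix [Θ,T] × [γ,ΔT,f,t,ω]:
  Θ: [ 0  1  0  0  0]
  T: [-1  0 -1  1 -1]
Row reduction gives pivot columns γ,ΔT; rank = 2

2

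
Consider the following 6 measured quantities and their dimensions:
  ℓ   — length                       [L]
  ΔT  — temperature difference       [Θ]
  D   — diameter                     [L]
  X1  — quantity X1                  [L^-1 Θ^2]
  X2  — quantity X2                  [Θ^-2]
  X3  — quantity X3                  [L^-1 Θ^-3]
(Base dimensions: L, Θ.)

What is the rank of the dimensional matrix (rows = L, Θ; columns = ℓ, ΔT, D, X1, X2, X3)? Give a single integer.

Dimensional matrix (L×Θ by ℓ×ΔT×D×X1×X2×X3):
  L: [ 1  0  1 -1  0 -1]
  Θ: [ 0  1  0  2 -2 -3]
RREF → pivots at {ℓ,ΔT} ⇒ r = 2

2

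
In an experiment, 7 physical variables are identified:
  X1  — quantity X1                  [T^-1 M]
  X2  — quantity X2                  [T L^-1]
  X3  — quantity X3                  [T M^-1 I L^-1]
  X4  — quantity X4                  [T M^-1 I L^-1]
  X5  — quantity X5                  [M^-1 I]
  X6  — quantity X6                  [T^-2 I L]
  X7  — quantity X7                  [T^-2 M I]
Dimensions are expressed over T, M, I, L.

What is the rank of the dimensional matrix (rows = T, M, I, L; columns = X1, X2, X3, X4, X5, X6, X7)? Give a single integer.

Write exponents as rows T,M,I,L / cols X1,X2,X3,X4,X5,X6,X7:
  T: [-1  1  1  1  0 -2 -2]
  M: [ 1  0 -1 -1 -1  0  1]
  I: [ 0  0  1  1  1  1  1]
  L: [ 0 -1 -1 -1  0  1  0]
Row reduction gives pivot columns X1,X2,X3; rank = 3

3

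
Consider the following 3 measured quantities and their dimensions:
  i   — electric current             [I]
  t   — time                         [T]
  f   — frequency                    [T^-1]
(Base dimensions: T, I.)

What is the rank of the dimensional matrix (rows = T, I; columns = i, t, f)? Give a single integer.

2

Dimensional matrix (T×I by i×t×f):
  T: [ 0  1 -1]
  I: [ 1  0  0]
Echelon form has 2 nonzero rows (pivots: i,t)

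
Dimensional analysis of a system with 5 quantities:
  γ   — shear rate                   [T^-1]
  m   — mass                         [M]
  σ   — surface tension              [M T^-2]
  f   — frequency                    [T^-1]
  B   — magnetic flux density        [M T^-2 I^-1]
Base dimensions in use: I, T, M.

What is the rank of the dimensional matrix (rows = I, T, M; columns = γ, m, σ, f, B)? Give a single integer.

Write exponents as rows I,T,M / cols γ,m,σ,f,B:
  I: [ 0  0  0  0 -1]
  T: [-1  0 -2 -1 -2]
  M: [ 0  1  1  0  1]
Row reduction gives pivot columns γ,m,B; rank = 3

3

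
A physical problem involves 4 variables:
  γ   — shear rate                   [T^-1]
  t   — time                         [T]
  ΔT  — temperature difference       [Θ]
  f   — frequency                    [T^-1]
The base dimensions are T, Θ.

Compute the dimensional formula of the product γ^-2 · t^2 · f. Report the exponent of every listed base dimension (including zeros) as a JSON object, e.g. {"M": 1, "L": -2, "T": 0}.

{"T": 3, "Θ": 0}

Dimensional matrix (T×Θ by γ×t×ΔT×f):
  T: [-1  1  0 -1]
  Θ: [ 0  0  1  0]
  [T]: (-2)·-1+(2)·1+(1)·-1 = 3
  [Θ]: (-2)·0+(2)·0+(1)·0 = 0
⇒ T^3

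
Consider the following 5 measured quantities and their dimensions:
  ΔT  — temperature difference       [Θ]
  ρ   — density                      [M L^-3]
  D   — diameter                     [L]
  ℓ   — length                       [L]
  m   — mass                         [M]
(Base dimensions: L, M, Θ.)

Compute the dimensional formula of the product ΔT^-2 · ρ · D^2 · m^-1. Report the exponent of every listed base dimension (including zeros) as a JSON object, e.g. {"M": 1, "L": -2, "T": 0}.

{"L": -1, "M": 0, "Θ": -2}

Exponent matrix [L,M,Θ] × [ΔT,ρ,D,ℓ,m]:
  L: [ 0 -3  1  1  0]
  M: [ 0  1  0  0  1]
  Θ: [ 1  0  0  0  0]
  [L]: (-2)·0+(1)·-3+(2)·1+(-1)·0 = -1
  [M]: (-2)·0+(1)·1+(2)·0+(-1)·1 = 0
  [Θ]: (-2)·1+(1)·0+(2)·0+(-1)·0 = -2
⇒ L^-1 Θ^-2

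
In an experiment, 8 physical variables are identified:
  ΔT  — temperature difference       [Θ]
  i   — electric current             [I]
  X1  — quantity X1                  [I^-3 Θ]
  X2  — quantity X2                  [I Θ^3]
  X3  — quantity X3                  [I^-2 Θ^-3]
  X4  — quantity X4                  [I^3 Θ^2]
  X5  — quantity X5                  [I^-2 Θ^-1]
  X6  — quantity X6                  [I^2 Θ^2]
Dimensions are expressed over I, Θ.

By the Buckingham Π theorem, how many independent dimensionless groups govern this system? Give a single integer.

6

Write exponents as rows I,Θ / cols ΔT,i,X1,X2,X3,X4,X5,X6:
  I: [ 0  1 -3  1 -2  3 -2  2]
  Θ: [ 1  0  1  3 -3  2 -1  2]
Row reduction gives pivot columns ΔT,i; rank = 2
Π count = n − r = 8 − 2 = 6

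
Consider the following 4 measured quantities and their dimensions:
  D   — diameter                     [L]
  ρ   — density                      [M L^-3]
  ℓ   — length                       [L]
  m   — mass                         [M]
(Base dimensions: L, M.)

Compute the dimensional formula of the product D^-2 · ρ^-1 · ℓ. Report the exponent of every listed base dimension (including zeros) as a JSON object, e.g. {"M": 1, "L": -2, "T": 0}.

Write exponents as rows L,M / cols D,ρ,ℓ,m:
  L: [ 1 -3  1  0]
  M: [ 0  1  0  1]
  [L]: (-2)·1+(-1)·-3+(1)·1 = 2
  [M]: (-2)·0+(-1)·1+(1)·0 = -1
⇒ L^2 M^-1

{"L": 2, "M": -1}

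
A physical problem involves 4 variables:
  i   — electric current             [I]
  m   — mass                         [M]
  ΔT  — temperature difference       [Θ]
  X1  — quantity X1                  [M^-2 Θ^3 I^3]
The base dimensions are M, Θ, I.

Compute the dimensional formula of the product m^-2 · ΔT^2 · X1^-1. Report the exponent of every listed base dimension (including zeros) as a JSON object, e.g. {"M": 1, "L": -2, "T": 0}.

Exponent matrix [M,Θ,I] × [i,m,ΔT,X1]:
  M: [ 0  1  0 -2]
  Θ: [ 0  0  1  3]
  I: [ 1  0  0  3]
  [M]: (-2)·1+(2)·0+(-1)·-2 = 0
  [Θ]: (-2)·0+(2)·1+(-1)·3 = -1
  [I]: (-2)·0+(2)·0+(-1)·3 = -3
⇒ Θ^-1 I^-3

{"M": 0, "Θ": -1, "I": -3}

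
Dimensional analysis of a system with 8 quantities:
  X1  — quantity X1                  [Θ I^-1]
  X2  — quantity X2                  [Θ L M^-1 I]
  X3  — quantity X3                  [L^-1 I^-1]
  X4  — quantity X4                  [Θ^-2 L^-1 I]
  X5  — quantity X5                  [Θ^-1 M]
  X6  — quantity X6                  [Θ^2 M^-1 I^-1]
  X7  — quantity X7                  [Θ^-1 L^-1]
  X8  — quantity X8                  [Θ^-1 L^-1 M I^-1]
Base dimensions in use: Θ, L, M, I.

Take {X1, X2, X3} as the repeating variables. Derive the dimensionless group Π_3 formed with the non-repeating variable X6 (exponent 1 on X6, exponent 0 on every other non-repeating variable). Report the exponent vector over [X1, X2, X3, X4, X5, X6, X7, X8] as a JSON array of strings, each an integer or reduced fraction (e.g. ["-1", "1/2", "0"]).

Dimensional matrix (Θ×L×M×I by X1×X2×X3×X4×X5×X6×X7×X8):
  Θ: [ 1  1  0 -2 -1  2 -1 -1]
  L: [ 0  1 -1 -1  0  0 -1 -1]
  M: [ 0 -1  0  0  1 -1  0  1]
  I: [-1  1 -1  1  0 -1  0 -1]
Row reduction gives pivot columns X1,X2,X3; rank = 3
Repeat: X1,X2,X3; free: X4,X5,X6,X7,X8
RREF:
  r0: [   1    0    0   -2    0    1   -1    0]
  r1: [   0    1    0    0   -1    1    0   -1]
  r2: [   0    0    1    1   -1    1    1    0]
  r3: [   0    0    0    0    0    0    0    0]
Fix exponent of X6 at 1, X4 at 0, X5 at 0, X7 at 0, X8 at 0; solve each RREF row for its pivot's exponent:
  r0: exp(X1) + (1)·1 = 0 ⇒ exp(X1) = -1
  r1: exp(X2) + (1)·1 = 0 ⇒ exp(X2) = -1
  r2: exp(X3) + (1)·1 = 0 ⇒ exp(X3) = -1
Π_3 = X1^-1 · X2^-1 · X3^-1 · X6

["-1", "-1", "-1", "0", "0", "1", "0", "0"]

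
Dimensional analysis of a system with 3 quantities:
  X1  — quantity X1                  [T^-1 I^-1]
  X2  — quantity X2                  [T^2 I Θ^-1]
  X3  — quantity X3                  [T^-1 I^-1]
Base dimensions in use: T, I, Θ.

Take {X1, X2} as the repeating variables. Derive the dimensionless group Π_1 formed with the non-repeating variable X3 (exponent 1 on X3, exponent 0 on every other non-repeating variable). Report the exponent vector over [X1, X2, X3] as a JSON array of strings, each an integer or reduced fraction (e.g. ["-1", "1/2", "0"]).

["-1", "0", "1"]

Dimensional matrix (T×I×Θ by X1×X2×X3):
  T: [-1  2 -1]
  I: [-1  1 -1]
  Θ: [ 0 -1  0]
Echelon form has 2 nonzero rows (pivots: X1,X2)
Repeat: X1,X2; free: X3
RREF:
  r0: [   1    0    1]
  r1: [   0    1    0]
  r2: [   0    0    0]
Fix exponent of X3 at 1; solve each RREF row for its pivot's exponent:
  r0: exp(X1) + (1)·1 = 0 ⇒ exp(X1) = -1
  r1: exp(X2) + (0)·1 = 0 ⇒ exp(X2) = 0
Π_1 = X1^-1 · X3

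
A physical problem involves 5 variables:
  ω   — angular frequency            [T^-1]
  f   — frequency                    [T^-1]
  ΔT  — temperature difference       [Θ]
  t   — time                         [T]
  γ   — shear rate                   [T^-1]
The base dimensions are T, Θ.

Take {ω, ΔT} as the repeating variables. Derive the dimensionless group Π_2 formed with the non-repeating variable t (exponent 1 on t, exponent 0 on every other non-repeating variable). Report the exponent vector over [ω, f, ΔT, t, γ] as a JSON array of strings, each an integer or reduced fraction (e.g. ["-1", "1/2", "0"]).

Write exponents as rows T,Θ / cols ω,f,ΔT,t,γ:
  T: [-1 -1  0  1 -1]
  Θ: [ 0  0  1  0  0]
Row reduction gives pivot columns ω,ΔT; rank = 2
Pivot set = {ω,ΔT}, free = {f,t,γ}
RREF:
  r0: [   1    1    0   -1    1]
  r1: [   0    0    1    0    0]
Fix exponent of t at 1, f at 0, γ at 0; solve each RREF row for its pivot's exponent:
  r0: exp(ω) + (-1)·1 = 0 ⇒ exp(ω) = 1
  r1: exp(ΔT) + (0)·1 = 0 ⇒ exp(ΔT) = 0
Π_2 = ω · t

["1", "0", "0", "1", "0"]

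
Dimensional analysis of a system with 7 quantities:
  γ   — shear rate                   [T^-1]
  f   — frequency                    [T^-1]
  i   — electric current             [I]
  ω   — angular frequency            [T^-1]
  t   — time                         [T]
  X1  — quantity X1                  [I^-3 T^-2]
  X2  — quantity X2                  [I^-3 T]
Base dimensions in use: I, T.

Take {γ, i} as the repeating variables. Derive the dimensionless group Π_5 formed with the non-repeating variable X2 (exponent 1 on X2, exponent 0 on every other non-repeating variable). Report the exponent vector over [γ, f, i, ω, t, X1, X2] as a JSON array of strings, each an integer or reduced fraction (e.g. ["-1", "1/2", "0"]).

["1", "0", "3", "0", "0", "0", "1"]

Exponent matrix [I,T] × [γ,f,i,ω,t,X1,X2]:
  I: [ 0  0  1  0  0 -3 -3]
  T: [-1 -1  0 -1  1 -2  1]
Row reduction gives pivot columns γ,i; rank = 2
Repeat: γ,i; free: f,ω,t,X1,X2
RREF:
  r0: [   1    1    0    1   -1    2   -1]
  r1: [   0    0    1    0    0   -3   -3]
Fix exponent of X2 at 1, f at 0, ω at 0, t at 0, X1 at 0; solve each RREF row for its pivot's exponent:
  r0: exp(γ) + (-1)·1 = 0 ⇒ exp(γ) = 1
  r1: exp(i) + (-3)·1 = 0 ⇒ exp(i) = 3
Π_5 = γ · i^3 · X2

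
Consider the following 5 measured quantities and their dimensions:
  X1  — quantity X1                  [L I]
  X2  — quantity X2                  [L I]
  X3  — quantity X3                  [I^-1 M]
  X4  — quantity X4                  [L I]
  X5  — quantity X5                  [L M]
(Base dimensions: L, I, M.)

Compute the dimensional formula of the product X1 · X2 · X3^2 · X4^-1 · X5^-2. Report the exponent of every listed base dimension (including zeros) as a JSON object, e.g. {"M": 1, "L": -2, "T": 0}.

{"L": -1, "I": -1, "M": 0}

Exponent matrix [L,I,M] × [X1,X2,X3,X4,X5]:
  L: [ 1  1  0  1  1]
  I: [ 1  1 -1  1  0]
  M: [ 0  0  1  0  1]
  [L]: (1)·1+(1)·1+(2)·0+(-1)·1+(-2)·1 = -1
  [I]: (1)·1+(1)·1+(2)·-1+(-1)·1+(-2)·0 = -1
  [M]: (1)·0+(1)·0+(2)·1+(-1)·0+(-2)·1 = 0
⇒ L^-1 I^-1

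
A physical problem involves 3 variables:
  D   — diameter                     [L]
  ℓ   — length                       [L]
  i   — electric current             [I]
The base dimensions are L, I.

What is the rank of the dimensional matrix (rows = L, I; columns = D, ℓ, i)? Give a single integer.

Exponent matrix [L,I] × [D,ℓ,i]:
  L: [ 1  1  0]
  I: [ 0  0  1]
RREF → pivots at {D,i} ⇒ r = 2

2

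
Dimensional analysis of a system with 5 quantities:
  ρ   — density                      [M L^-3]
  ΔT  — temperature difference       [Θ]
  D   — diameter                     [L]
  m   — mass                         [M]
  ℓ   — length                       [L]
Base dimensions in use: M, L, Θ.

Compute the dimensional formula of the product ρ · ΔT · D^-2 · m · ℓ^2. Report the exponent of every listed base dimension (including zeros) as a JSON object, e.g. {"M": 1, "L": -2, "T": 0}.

Exponent matrix [M,L,Θ] × [ρ,ΔT,D,m,ℓ]:
  M: [ 1  0  0  1  0]
  L: [-3  0  1  0  1]
  Θ: [ 0  1  0  0  0]
  [M]: (1)·1+(1)·0+(-2)·0+(1)·1+(2)·0 = 2
  [L]: (1)·-3+(1)·0+(-2)·1+(1)·0+(2)·1 = -3
  [Θ]: (1)·0+(1)·1+(-2)·0+(1)·0+(2)·0 = 1
⇒ M^2 L^-3 Θ

{"M": 2, "L": -3, "Θ": 1}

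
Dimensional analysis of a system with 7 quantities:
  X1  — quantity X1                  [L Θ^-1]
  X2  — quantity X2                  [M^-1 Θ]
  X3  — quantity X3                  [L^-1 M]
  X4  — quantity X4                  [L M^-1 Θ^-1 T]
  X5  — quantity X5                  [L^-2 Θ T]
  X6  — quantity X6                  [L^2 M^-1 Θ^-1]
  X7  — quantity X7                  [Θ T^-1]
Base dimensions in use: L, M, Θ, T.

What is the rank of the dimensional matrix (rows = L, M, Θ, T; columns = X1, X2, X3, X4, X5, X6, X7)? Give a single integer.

Exponent matrix [L,M,Θ,T] × [X1,X2,X3,X4,X5,X6,X7]:
  L: [ 1  0 -1  1 -2  2  0]
  M: [ 0 -1  1 -1  0 -1  0]
  Θ: [-1  1  0 -1  1 -1  1]
  T: [ 0  0  0  1  1  0 -1]
Row reduction gives pivot columns X1,X2,X4; rank = 3

3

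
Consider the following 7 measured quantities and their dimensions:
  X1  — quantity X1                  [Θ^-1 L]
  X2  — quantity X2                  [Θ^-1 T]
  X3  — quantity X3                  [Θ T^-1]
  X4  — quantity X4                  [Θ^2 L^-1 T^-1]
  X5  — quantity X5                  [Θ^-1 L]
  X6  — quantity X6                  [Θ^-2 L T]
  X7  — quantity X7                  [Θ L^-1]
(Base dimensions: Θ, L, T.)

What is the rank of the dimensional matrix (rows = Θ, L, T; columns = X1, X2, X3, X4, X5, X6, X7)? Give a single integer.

Write exponents as rows Θ,L,T / cols X1,X2,X3,X4,X5,X6,X7:
  Θ: [-1 -1  1  2 -1 -2  1]
  L: [ 1  0  0 -1  1  1 -1]
  T: [ 0  1 -1 -1  0  1  0]
RREF → pivots at {X1,X2} ⇒ r = 2

2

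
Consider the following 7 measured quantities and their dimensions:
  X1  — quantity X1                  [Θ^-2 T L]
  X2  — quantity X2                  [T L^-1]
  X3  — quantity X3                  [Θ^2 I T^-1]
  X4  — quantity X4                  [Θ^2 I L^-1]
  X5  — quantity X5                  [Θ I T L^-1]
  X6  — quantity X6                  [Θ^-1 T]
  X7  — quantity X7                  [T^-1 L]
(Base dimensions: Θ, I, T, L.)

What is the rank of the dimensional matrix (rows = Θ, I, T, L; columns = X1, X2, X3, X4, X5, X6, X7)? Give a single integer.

3

Dimensional matrix (Θ×I×T×L by X1×X2×X3×X4×X5×X6×X7):
  Θ: [-2  0  2  2  1 -1  0]
  I: [ 0  0  1  1  1  0  0]
  T: [ 1  1 -1  0  1  1 -1]
  L: [ 1 -1  0 -1 -1  0  1]
Echelon form has 3 nonzero rows (pivots: X1,X2,X3)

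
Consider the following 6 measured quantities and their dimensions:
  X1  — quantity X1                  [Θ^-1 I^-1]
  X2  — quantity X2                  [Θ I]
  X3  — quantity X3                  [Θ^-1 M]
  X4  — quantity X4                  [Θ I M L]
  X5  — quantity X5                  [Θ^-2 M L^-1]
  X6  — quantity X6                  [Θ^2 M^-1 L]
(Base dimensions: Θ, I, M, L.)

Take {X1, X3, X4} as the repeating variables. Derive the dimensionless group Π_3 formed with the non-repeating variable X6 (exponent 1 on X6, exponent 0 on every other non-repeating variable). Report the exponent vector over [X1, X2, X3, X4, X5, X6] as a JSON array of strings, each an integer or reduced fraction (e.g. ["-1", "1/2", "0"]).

["-1", "0", "2", "-1", "0", "1"]

Exponent matrix [Θ,I,M,L] × [X1,X2,X3,X4,X5,X6]:
  Θ: [-1  1 -1  1 -2  2]
  I: [-1  1  0  1  0  0]
  M: [ 0  0  1  1  1 -1]
  L: [ 0  0  0  1 -1  1]
Row reduction gives pivot columns X1,X3,X4; rank = 3
Repeat: X1,X3,X4; free: X2,X5,X6
RREF:
  r0: [   1   -1    0    0   -1    1]
  r1: [   0    0    1    0    2   -2]
  r2: [   0    0    0    1   -1    1]
  r3: [   0    0    0    0    0    0]
Fix exponent of X6 at 1, X2 at 0, X5 at 0; solve each RREF row for its pivot's exponent:
  r0: exp(X1) + (1)·1 = 0 ⇒ exp(X1) = -1
  r1: exp(X3) + (-2)·1 = 0 ⇒ exp(X3) = 2
  r2: exp(X4) + (1)·1 = 0 ⇒ exp(X4) = -1
Π_3 = X1^-1 · X3^2 · X4^-1 · X6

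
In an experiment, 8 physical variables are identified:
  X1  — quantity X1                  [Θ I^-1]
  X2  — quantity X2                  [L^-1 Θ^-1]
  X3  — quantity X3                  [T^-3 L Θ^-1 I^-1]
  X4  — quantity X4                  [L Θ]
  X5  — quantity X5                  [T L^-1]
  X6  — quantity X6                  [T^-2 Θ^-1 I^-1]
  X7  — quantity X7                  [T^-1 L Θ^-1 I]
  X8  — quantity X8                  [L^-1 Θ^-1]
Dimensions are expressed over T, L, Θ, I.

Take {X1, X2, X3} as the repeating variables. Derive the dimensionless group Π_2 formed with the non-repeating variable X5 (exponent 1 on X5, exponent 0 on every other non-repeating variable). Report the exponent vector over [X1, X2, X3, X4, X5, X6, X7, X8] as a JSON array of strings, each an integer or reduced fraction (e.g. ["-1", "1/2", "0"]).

Write exponents as rows T,L,Θ,I / cols X1,X2,X3,X4,X5,X6,X7,X8:
  T: [ 0  0 -3  0  1 -2 -1  0]
  L: [ 0 -1  1  1 -1  0  1 -1]
  Θ: [ 1 -1 -1  1  0 -1 -1 -1]
  I: [-1  0 -1  0  0 -1  1  0]
RREF → pivots at {X1,X2,X3} ⇒ r = 3
Repeat: X1,X2,X3; free: X4,X5,X6,X7,X8
RREF:
  r0: [   1    0    0    0  1/3  1/3 -4/3    0]
  r1: [   0    1    0   -1  2/3  2/3 -2/3    1]
  r2: [   0    0    1    0 -1/3  2/3  1/3    0]
  r3: [   0    0    0    0    0    0    0    0]
Fix exponent of X5 at 1, X4 at 0, X6 at 0, X7 at 0, X8 at 0; solve each RREF row for its pivot's exponent:
  r0: exp(X1) + (1/3)·1 = 0 ⇒ exp(X1) = -1/3
  r1: exp(X2) + (2/3)·1 = 0 ⇒ exp(X2) = -2/3
  r2: exp(X3) + (-1/3)·1 = 0 ⇒ exp(X3) = 1/3
Π_2 = X1^(-1/3) · X2^(-2/3) · X3^(1/3) · X5

["-1/3", "-2/3", "1/3", "0", "1", "0", "0", "0"]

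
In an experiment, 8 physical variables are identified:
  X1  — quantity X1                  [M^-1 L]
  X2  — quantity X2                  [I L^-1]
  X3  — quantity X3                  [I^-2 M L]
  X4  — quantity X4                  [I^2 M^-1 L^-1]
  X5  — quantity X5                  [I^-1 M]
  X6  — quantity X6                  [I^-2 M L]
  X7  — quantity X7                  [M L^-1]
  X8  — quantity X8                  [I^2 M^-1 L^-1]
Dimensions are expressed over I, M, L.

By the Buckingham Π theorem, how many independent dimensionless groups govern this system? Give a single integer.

Write exponents as rows I,M,L / cols X1,X2,X3,X4,X5,X6,X7,X8:
  I: [ 0  1 -2  2 -1 -2  0  2]
  M: [-1  0  1 -1  1  1  1 -1]
  L: [ 1 -1  1 -1  0  1 -1 -1]
Row reduction gives pivot columns X1,X2; rank = 2
8 vars − rank 2 = 6 Π groups

6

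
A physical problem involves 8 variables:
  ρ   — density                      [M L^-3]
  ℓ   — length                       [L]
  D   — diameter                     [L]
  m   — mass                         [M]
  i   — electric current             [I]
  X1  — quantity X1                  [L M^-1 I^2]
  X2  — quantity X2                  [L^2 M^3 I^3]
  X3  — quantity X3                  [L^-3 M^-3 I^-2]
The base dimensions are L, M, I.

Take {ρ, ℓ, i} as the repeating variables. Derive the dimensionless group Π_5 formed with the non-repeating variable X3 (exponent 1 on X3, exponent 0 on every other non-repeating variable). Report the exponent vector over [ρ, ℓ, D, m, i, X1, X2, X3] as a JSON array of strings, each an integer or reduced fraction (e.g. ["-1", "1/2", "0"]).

Dimensional matrix (L×M×I by ρ×ℓ×D×m×i×X1×X2×X3):
  L: [-3  1  1  0  0  1  2 -3]
  M: [ 1  0  0  1  0 -1  3 -3]
  I: [ 0  0  0  0  1  2  3 -2]
RREF → pivots at {ρ,ℓ,i} ⇒ r = 3
Repeat: ρ,ℓ,i; free: D,m,X1,X2,X3
RREF:
  r0: [   1    0    0    1    0   -1    3   -3]
  r1: [   0    1    1    3    0   -2   11  -12]
  r2: [   0    0    0    0    1    2    3   -2]
Fix exponent of X3 at 1, D at 0, m at 0, X1 at 0, X2 at 0; solve each RREF row for its pivot's exponent:
  r0: exp(ρ) + (-3)·1 = 0 ⇒ exp(ρ) = 3
  r1: exp(ℓ) + (-12)·1 = 0 ⇒ exp(ℓ) = 12
  r2: exp(i) + (-2)·1 = 0 ⇒ exp(i) = 2
Π_5 = ρ^3 · ℓ^12 · i^2 · X3

["3", "12", "0", "0", "2", "0", "0", "1"]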